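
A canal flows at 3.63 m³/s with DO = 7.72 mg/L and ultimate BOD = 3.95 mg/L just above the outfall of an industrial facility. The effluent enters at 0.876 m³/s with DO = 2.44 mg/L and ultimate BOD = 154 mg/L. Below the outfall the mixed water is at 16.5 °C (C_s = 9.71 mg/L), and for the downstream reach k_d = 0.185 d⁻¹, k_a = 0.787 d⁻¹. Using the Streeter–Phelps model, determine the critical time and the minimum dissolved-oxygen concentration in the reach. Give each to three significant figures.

t_c ≈ 1.82 d; minimum DO ≈ 4.15 mg/L

Mixed DO = (3.63×7.72 + 0.876×2.44)/(3.63+0.876) = 30.16/4.506 = 6.694 mg/L.
Mixed L₀ = (3.63×3.95 + 0.876×154)/(4.506) = 149.2/4.506 = 33.12 mg/L.
Initial deficit D₀ = C_s − DO₀ = 9.71 − 6.694 = 3.016 mg/L.
t_c = (1/0.6020) ln[(0.787/0.185)(1 − 3.016×0.6020/(0.185×33.12))] = 1.661 × ln(2.993) = 1.821 d.
D_c = (0.185/0.787) × 33.12 × e^(−0.185×1.821) = 0.2351 × 33.12 × 0.7140 = 5.559 mg/L.
Minimum DO = 9.71 − 5.559 = 4.151 mg/L.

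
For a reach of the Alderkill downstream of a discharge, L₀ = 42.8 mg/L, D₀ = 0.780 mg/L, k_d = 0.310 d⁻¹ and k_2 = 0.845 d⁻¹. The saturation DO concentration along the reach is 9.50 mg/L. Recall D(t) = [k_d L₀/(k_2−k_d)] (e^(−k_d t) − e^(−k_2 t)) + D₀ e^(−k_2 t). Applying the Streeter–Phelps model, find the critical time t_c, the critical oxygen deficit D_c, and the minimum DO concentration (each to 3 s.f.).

t_c ≈ 1.81 d; D_c ≈ 8.95 mg/L; min DO ≈ 0.554 mg/L

With k_2/k_d = 2.726 and 1 − D₀(k_2−k_d)/(k_d L₀) = 0.9685,
t_c = ln(2.726 × 0.9685) / (0.845 − 0.310) = ln(2.640) / 0.5350 = 0.9708/0.5350 = 1.815 d.
D_c = (k_d/k_2) L₀ e^(−k_d t_c) = (0.310/0.845) × 42.8 × e^(−0.310×1.815) = 0.3669 × 42.8 × 0.5698 = 8.946 mg/L.
Minimum DO = C_s − D_c = 9.50 − 8.946 = 0.5536 mg/L.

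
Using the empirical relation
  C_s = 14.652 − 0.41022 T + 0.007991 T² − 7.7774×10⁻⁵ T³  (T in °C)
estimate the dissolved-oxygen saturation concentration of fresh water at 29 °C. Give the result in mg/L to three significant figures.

C_s ≈ 7.58 mg/L

C_s = 14.652 − 0.41022×29 + 0.007991×29² − 7.7774×10⁻⁵×29³ = 7.579 mg/L.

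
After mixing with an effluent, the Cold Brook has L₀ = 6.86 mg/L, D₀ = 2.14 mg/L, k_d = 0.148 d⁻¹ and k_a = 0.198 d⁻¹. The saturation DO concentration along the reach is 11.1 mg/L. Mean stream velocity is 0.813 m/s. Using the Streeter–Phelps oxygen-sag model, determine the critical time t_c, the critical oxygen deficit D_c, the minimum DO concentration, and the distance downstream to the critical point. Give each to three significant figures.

At the critical point dD/dt = 0, so k_d L₀ e^(−k_d t) = k_a D. Substituting D(t) from the Streeter–Phelps equation and solving for t gives
t_c = ln[(k_a/k_d)(1 − D₀(k_a−k_d)/(k_d L₀))] / (k_a−k_d).
Here k_a−k_d = 0.05000 d⁻¹ and 1 − D₀(k_a−k_d)/(k_d L₀) = 1 − 2.14×0.05000/(0.148×6.86) = 0.8946, so
t_c = ln(1.338 × 0.8946) / 0.05000 = 0.1797 / 0.05000 = 3.594 d.
L(t_c) = L₀ e^(−k_d t_c) = 6.86 × 0.5875 = 4.030 mg/L, and at the critical point k_a D_c = k_d L, so D_c = (0.148/0.198) × 4.030 = 3.013 mg/L.
Minimum DO = C_s − D_c = 11.1 − 3.013 = 8.087 mg/L.
x_c = v t_c = 0.813 m/s × 3.594 d × 86400 s/d = 252400 m ≈ 252 km.

t_c ≈ 3.59 d; D_c ≈ 3.01 mg/L; min DO ≈ 8.09 mg/L; x_c ≈ 252 km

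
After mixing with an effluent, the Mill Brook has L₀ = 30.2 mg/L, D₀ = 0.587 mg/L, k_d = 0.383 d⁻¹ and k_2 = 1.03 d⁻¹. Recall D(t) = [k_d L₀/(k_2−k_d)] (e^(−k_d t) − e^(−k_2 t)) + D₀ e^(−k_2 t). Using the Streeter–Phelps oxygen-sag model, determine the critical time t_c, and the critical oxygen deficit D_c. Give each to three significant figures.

With k_2/k_d = 2.689 and 1 − D₀(k_2−k_d)/(k_d L₀) = 0.9672,
t_c = ln(2.689 × 0.9672) / (1.03 − 0.383) = ln(2.601) / 0.6470 = 0.9559/0.6470 = 1.477 d.
L(t_c) = L₀ e^(−k_d t_c) = 30.2 × 0.5679 = 17.15 mg/L, and at the critical point k_2 D_c = k_d L, so D_c = (0.383/1.03) × 17.15 = 6.377 mg/L.

t_c ≈ 1.48 d; D_c ≈ 6.38 mg/L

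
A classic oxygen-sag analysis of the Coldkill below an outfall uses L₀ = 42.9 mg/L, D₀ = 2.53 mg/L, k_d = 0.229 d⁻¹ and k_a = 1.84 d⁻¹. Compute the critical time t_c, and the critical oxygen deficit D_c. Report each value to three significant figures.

At the critical point dD/dt = 0, so k_d L₀ e^(−k_d t) = k_a D. Substituting D(t) from the Streeter–Phelps equation and solving for t gives
t_c = ln[(k_a/k_d)(1 − D₀(k_a−k_d)/(k_d L₀))] / (k_a−k_d).
Here k_a−k_d = 1.611 d⁻¹ and 1 − D₀(k_a−k_d)/(k_d L₀) = 1 − 2.53×1.611/(0.229×42.9) = 0.5851, so
t_c = ln(8.035 × 0.5851) / 1.611 = 1.548 / 1.611 = 0.9608 d.
D_c = (k_d/k_a) L₀ e^(−k_d t_c) = (0.229/1.84) × 42.9 × e^(−0.229×0.9608) = 0.1245 × 42.9 × 0.8025 = 4.285 mg/L.

t_c ≈ 0.961 d; D_c ≈ 4.28 mg/L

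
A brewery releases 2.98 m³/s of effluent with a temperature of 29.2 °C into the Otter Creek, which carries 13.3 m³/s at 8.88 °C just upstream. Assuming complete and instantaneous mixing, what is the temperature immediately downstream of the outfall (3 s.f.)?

Flow-weighted mixing: C = (Q_r C_r + Q_w C_w)/(Q_r + Q_w)
= (13.3×8.88 + 2.98×29.2)/(13.3 + 2.98) = 205.1/16.28 = 12.60 °C.

12.6 °C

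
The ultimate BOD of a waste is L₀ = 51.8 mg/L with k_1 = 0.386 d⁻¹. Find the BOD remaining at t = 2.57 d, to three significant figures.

L_t = L₀ e^(−k_1 t) = 51.8 × e^(−0.386×2.57) = 51.8 × 0.3708 = 19.21 mg/L.

L ≈ 19.2 mg/L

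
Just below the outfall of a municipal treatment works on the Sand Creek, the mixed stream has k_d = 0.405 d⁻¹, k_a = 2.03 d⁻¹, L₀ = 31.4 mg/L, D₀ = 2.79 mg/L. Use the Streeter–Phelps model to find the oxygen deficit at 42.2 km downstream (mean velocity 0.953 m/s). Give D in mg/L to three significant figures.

D ≈ 4.58 mg/L

Travel time t = x/v = 42.2 km / (0.953 m/s) = 42200 m / 0.953 m/s = 44280 s = 0.5125 d.
k_d L₀/(k_a−k_d) = 0.405×31.4/(2.03−0.405) = 12.72/1.625 = 7.826 mg/L.
e^(−k_d t) = e^(−0.405×0.5125) = 0.8126; e^(−k_a t) = e^(−2.03×0.5125) = 0.3533.
D = 7.826 × (0.8126 − 0.3533) + 2.79 × 0.3533 = 3.594 + 0.9857 = 4.580 mg/L.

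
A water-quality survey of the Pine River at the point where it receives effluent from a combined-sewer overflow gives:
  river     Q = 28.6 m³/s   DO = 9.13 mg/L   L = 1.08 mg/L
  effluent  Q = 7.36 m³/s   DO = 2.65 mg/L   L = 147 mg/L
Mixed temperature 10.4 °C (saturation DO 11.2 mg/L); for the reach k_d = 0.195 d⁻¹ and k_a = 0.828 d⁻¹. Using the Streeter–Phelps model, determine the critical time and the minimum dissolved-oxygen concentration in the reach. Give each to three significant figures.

Mixed DO = (28.6×9.13 + 7.36×2.65)/(28.6+7.36) = 280.6/35.96 = 7.804 mg/L.
Mixed L₀ = (28.6×1.08 + 7.36×147)/(35.96) = 1113/35.96 = 30.95 mg/L.
Initial deficit D₀ = C_s − DO₀ = 11.2 − 7.804 = 3.396 mg/L.
t_c = (1/0.6330) ln[(0.828/0.195)(1 − 3.396×0.6330/(0.195×30.95))] = 1.580 × ln(2.733) = 1.589 d.
D_c = (0.195/0.828) × 30.95 × e^(−0.195×1.589) = 0.2355 × 30.95 × 0.7336 = 5.347 mg/L.
Minimum DO = 11.2 − 5.347 = 5.853 mg/L.

t_c ≈ 1.59 d; minimum DO ≈ 5.85 mg/L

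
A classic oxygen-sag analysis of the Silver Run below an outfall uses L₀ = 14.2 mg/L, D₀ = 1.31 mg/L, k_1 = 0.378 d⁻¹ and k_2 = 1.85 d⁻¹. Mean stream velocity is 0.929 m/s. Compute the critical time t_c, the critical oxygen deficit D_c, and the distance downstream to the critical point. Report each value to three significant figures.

At the critical point dD/dt = 0, so k_1 L₀ e^(−k_1 t) = k_2 D. Substituting D(t) from the Streeter–Phelps equation and solving for t gives
t_c = ln[(k_2/k_1)(1 − D₀(k_2−k_1)/(k_1 L₀))] / (k_2−k_1).
Here k_2−k_1 = 1.472 d⁻¹ and 1 − D₀(k_2−k_1)/(k_1 L₀) = 1 − 1.31×1.472/(0.378×14.2) = 0.6407, so
t_c = ln(4.894 × 0.6407) / 1.472 = 1.143 / 1.472 = 0.7764 d.
D_c = (k_1/k_2) L₀ e^(−k_1 t_c) = (0.378/1.85) × 14.2 × e^(−0.378×0.7764) = 0.2043 × 14.2 × 0.7457 = 2.163 mg/L.
x_c = v t_c = 0.929 m/s × 0.7764 d × 86400 s/d = 62320 m ≈ 62.3 km.

t_c ≈ 0.776 d; D_c ≈ 2.16 mg/L; x_c ≈ 62.3 km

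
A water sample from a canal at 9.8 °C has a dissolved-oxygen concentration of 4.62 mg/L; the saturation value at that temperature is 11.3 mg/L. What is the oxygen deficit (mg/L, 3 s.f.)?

D ≈ 6.68 mg/L

D = C_s − C = 11.3 − 4.62 = 6.68 mg/L.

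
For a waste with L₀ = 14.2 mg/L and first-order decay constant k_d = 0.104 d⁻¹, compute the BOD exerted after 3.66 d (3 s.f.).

y ≈ 4.50 mg/L

y_t = L₀(1 − e^(−k_d t)) = 14.2 × (1 − e^(−0.104×3.66))
= 14.2 × (1 − 0.6834) = 14.2 × 0.3166 = 4.495 mg/L.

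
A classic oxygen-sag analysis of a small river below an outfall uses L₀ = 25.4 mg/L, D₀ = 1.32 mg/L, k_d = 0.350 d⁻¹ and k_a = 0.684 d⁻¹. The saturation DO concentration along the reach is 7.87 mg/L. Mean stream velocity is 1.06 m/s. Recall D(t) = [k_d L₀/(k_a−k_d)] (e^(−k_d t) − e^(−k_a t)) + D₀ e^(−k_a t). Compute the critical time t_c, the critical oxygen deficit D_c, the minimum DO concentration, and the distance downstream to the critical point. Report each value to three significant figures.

t_c ≈ 1.85 d; D_c ≈ 6.79 mg/L; min DO ≈ 1.08 mg/L; x_c ≈ 170 km

At the critical point dD/dt = 0, so k_d L₀ e^(−k_d t) = k_a D. Substituting D(t) from the Streeter–Phelps equation and solving for t gives
t_c = ln[(k_a/k_d)(1 − D₀(k_a−k_d)/(k_d L₀))] / (k_a−k_d).
Here k_a−k_d = 0.3340 d⁻¹ and 1 − D₀(k_a−k_d)/(k_d L₀) = 1 − 1.32×0.3340/(0.350×25.4) = 0.9504, so
t_c = ln(1.954 × 0.9504) / 0.3340 = 0.6192 / 0.3340 = 1.854 d.
D_c = (k_d/k_a) L₀ e^(−k_d t_c) = (0.350/0.684) × 25.4 × e^(−0.350×1.854) = 0.5117 × 25.4 × 0.5227 = 6.793 mg/L.
Minimum DO = C_s − D_c = 7.87 − 6.793 = 1.077 mg/L.
x_c = v t_c = 1.06 m/s × 1.854 d × 86400 s/d = 169800 m ≈ 170 km.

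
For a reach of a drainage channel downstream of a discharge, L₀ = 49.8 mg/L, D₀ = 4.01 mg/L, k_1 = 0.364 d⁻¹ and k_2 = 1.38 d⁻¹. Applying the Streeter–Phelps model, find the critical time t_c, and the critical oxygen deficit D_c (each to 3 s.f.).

t_c ≈ 1.06 d; D_c ≈ 8.93 mg/L

At the critical point dD/dt = 0, so k_1 L₀ e^(−k_1 t) = k_2 D. Substituting D(t) from the Streeter–Phelps equation and solving for t gives
t_c = ln[(k_2/k_1)(1 − D₀(k_2−k_1)/(k_1 L₀))] / (k_2−k_1).
Here k_2−k_1 = 1.016 d⁻¹ and 1 − D₀(k_2−k_1)/(k_1 L₀) = 1 − 4.01×1.016/(0.364×49.8) = 0.7752, so
t_c = ln(3.791 × 0.7752) / 1.016 = 1.078 / 1.016 = 1.061 d.
D_c = (k_1/k_2) L₀ e^(−k_1 t_c) = (0.364/1.38) × 49.8 × e^(−0.364×1.061) = 0.2638 × 49.8 × 0.6796 = 8.927 mg/L.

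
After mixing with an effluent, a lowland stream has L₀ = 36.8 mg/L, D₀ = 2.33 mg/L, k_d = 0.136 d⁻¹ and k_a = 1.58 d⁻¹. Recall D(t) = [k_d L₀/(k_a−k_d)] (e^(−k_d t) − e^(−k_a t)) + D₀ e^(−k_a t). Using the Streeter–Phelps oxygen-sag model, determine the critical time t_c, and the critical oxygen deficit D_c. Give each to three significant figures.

t_c ≈ 0.926 d; D_c ≈ 2.79 mg/L

At the critical point dD/dt = 0, so k_d L₀ e^(−k_d t) = k_a D. Substituting D(t) from the Streeter–Phelps equation and solving for t gives
t_c = ln[(k_a/k_d)(1 − D₀(k_a−k_d)/(k_d L₀))] / (k_a−k_d).
Here k_a−k_d = 1.444 d⁻¹ and 1 − D₀(k_a−k_d)/(k_d L₀) = 1 − 2.33×1.444/(0.136×36.8) = 0.3277, so
t_c = ln(11.62 × 0.3277) / 1.444 = 1.337 / 1.444 = 0.9259 d.
L(t_c) = L₀ e^(−k_d t_c) = 36.8 × 0.8817 = 32.45 mg/L, and at the critical point k_a D_c = k_d L, so D_c = (0.136/1.58) × 32.45 = 2.793 mg/L.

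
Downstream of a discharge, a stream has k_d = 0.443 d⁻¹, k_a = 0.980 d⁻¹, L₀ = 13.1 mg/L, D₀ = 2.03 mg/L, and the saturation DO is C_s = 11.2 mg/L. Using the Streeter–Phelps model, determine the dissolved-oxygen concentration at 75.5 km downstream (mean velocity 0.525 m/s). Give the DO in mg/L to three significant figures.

DO ≈ 7.75 mg/L

Travel time t = x/v = 75.5 km / (0.525 m/s) = 75500 m / 0.525 m/s = 143800 s = 1.664 d.
k_d L₀/(k_a−k_d) = 0.443×13.1/(0.980−0.443) = 5.803/0.5370 = 10.81 mg/L.
e^(−k_d t) = e^(−0.443×1.664) = 0.4784; e^(−k_a t) = e^(−0.980×1.664) = 0.1957.
D = 10.81 × (0.4784 − 0.1957) + 2.03 × 0.1957 = 3.055 + 0.3973 = 3.452 mg/L.
DO = C_s − D = 11.2 − 3.452 = 7.748 mg/L.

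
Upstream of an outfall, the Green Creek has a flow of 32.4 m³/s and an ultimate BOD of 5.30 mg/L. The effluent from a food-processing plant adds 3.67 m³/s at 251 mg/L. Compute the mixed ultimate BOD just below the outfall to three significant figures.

30.3 mg/L

Flow-weighted mixing: C = (Q_r C_r + Q_w C_w)/(Q_r + Q_w)
= (32.4×5.30 + 3.67×251)/(32.4 + 3.67) = 1093/36.07 = 30.30 mg/L.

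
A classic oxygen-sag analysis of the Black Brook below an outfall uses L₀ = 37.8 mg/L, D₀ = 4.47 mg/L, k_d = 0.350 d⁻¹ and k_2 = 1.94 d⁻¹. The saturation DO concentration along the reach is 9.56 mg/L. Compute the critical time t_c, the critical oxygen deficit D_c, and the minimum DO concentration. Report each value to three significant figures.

At the critical point dD/dt = 0, so k_d L₀ e^(−k_d t) = k_2 D. Substituting D(t) from the Streeter–Phelps equation and solving for t gives
t_c = ln[(k_2/k_d)(1 − D₀(k_2−k_d)/(k_d L₀))] / (k_2−k_d).
Here k_2−k_d = 1.590 d⁻¹ and 1 − D₀(k_2−k_d)/(k_d L₀) = 1 − 4.47×1.590/(0.350×37.8) = 0.4628, so
t_c = ln(5.543 × 0.4628) / 1.590 = 0.9420 / 1.590 = 0.5925 d.
D_c = (k_d/k_2) L₀ e^(−k_d t_c) = (0.350/1.94) × 37.8 × e^(−0.350×0.5925) = 0.1804 × 37.8 × 0.8127 = 5.542 mg/L.
Minimum DO = C_s − D_c = 9.56 − 5.542 = 4.018 mg/L.

t_c ≈ 0.592 d; D_c ≈ 5.54 mg/L; min DO ≈ 4.02 mg/L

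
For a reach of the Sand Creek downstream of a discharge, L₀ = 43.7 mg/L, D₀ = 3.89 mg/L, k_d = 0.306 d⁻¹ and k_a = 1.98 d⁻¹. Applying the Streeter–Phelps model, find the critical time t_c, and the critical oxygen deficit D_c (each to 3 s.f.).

With k_a/k_d = 6.471 and 1 − D₀(k_a−k_d)/(k_d L₀) = 0.5130,
t_c = ln(6.471 × 0.5130) / (1.98 − 0.306) = ln(3.320) / 1.674 = 1.200/1.674 = 0.7168 d.
L(t_c) = L₀ e^(−k_d t_c) = 43.7 × 0.8031 = 35.09 mg/L, and at the critical point k_a D_c = k_d L, so D_c = (0.306/1.98) × 35.09 = 5.424 mg/L.

t_c ≈ 0.717 d; D_c ≈ 5.42 mg/L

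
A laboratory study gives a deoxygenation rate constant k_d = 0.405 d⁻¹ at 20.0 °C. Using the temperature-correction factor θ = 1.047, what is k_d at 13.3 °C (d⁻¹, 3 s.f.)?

k_d ≈ 0.298 d⁻¹

k_d(T₂) = k_d(T₁) · θ^(T₂−T₁) = 0.405 × 1.047^(13.3−20.0)
= 0.405 × 1.047^-6.70 = 0.405 × 0.7351 = 0.2977 d⁻¹.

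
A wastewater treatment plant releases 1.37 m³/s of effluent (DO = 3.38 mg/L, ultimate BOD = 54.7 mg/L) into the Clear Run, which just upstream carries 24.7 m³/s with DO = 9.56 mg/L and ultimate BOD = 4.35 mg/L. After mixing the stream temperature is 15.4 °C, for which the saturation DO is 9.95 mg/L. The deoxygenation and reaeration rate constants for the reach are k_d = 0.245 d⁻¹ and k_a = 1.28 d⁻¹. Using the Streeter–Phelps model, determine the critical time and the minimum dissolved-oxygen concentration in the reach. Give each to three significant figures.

Mixed DO = (24.7×9.56 + 1.37×3.38)/(24.7+1.37) = 240.8/26.07 = 9.235 mg/L.
Mixed L₀ = (24.7×4.35 + 1.37×54.7)/(26.07) = 182.4/26.07 = 6.996 mg/L.
Initial deficit D₀ = C_s − DO₀ = 9.95 − 9.235 = 0.7148 mg/L.
t_c = (1/1.035) ln[(1.28/0.245)(1 − 0.7148×1.035/(0.245×6.996))] = 0.9662 × ln(2.970) = 1.052 d.
D_c = (0.245/1.28) × 6.996 × e^(−0.245×1.052) = 0.1914 × 6.996 × 0.7729 = 1.035 mg/L.
Minimum DO = 9.95 − 1.035 = 8.915 mg/L.

t_c ≈ 1.05 d; minimum DO ≈ 8.92 mg/L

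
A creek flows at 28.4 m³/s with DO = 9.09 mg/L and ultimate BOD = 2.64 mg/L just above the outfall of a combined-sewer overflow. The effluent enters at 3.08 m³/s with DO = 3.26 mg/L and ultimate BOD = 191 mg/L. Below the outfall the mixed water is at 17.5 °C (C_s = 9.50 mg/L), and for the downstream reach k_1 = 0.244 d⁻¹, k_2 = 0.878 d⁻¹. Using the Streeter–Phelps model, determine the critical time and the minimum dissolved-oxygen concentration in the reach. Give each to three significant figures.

t_c ≈ 1.82 d; minimum DO ≈ 5.74 mg/L

Mixed DO = (28.4×9.09 + 3.08×3.26)/(28.4+3.08) = 268.2/31.48 = 8.520 mg/L.
Mixed L₀ = (28.4×2.64 + 3.08×191)/(31.48) = 663.3/31.48 = 21.07 mg/L.
Initial deficit D₀ = C_s − DO₀ = 9.50 − 8.520 = 0.9804 mg/L.
t_c = (1/0.6340) ln[(0.878/0.244)(1 − 0.9804×0.6340/(0.244×21.07))] = 1.577 × ln(3.163) = 1.816 d.
D_c = (0.244/0.878) × 21.07 × e^(−0.244×1.816) = 0.2779 × 21.07 × 0.6420 = 3.759 mg/L.
Minimum DO = 9.50 − 3.759 = 5.741 mg/L.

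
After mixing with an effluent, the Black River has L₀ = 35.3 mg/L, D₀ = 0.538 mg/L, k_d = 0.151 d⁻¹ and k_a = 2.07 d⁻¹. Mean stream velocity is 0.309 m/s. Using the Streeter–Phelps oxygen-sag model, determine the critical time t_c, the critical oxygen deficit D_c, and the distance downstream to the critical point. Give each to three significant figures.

t_c = [1/(k_a−k_d)] ln[(k_a/k_d)(1 − D₀(k_a−k_d)/(k_d L₀))]
= [1/(2.07−0.151)] ln[(2.07/0.151)(1 − 0.538×1.919/(0.151×35.3))]
= (1/1.919) ln[13.71 × 0.8063] = 0.5211 × ln(11.05) = 0.5211 × 2.403 = 1.252 d.
D_c = (k_d/k_a) L₀ e^(−k_d t_c) = (0.151/2.07) × 35.3 × e^(−0.151×1.252) = 0.07295 × 35.3 × 0.8277 = 2.131 mg/L.
x_c = v t_c = 0.309 m/s × 1.252 d × 86400 s/d = 33430 m ≈ 33.4 km.

t_c ≈ 1.25 d; D_c ≈ 2.13 mg/L; x_c ≈ 33.4 km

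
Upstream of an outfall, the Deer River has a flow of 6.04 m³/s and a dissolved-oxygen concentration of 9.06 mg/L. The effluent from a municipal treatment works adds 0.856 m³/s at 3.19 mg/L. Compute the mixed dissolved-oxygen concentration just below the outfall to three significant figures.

8.33 mg/L

Flow-weighted mixing: C = (Q_r C_r + Q_w C_w)/(Q_r + Q_w)
= (6.04×9.06 + 0.856×3.19)/(6.04 + 0.856) = 57.45/6.896 = 8.331 mg/L.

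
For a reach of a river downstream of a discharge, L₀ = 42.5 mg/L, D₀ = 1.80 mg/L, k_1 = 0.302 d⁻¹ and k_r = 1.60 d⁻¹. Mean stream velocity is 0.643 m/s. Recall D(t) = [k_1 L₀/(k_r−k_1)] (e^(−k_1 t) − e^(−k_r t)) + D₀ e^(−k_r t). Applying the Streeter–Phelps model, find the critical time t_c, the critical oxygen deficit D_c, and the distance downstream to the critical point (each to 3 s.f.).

t_c ≈ 1.13 d; D_c ≈ 5.70 mg/L; x_c ≈ 62.8 km

With k_r/k_1 = 5.298 and 1 − D₀(k_r−k_1)/(k_1 L₀) = 0.8180,
t_c = ln(5.298 × 0.8180) / (1.60 − 0.302) = ln(4.334) / 1.298 = 1.466/1.298 = 1.130 d.
L(t_c) = L₀ e^(−k_1 t_c) = 42.5 × 0.7109 = 30.21 mg/L, and at the critical point k_r D_c = k_1 L, so D_c = (0.302/1.60) × 30.21 = 5.703 mg/L.
x_c = v t_c = 0.643 m/s × 1.130 d × 86400 s/d = 62760 m ≈ 62.8 km.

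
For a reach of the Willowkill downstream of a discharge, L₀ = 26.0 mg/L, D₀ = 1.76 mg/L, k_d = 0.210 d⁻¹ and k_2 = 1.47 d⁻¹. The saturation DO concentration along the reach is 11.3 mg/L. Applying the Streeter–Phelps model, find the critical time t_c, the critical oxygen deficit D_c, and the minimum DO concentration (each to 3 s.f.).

With k_2/k_d = 7.000 and 1 − D₀(k_2−k_d)/(k_d L₀) = 0.5938,
t_c = ln(7.000 × 0.5938) / (1.47 − 0.210) = ln(4.157) / 1.260 = 1.425/1.260 = 1.131 d.
L(t_c) = L₀ e^(−k_d t_c) = 26.0 × 0.7886 = 20.50 mg/L, and at the critical point k_2 D_c = k_d L, so D_c = (0.210/1.47) × 20.50 = 2.929 mg/L.
Minimum DO = C_s − D_c = 11.3 − 2.929 = 8.371 mg/L.

t_c ≈ 1.13 d; D_c ≈ 2.93 mg/L; min DO ≈ 8.37 mg/L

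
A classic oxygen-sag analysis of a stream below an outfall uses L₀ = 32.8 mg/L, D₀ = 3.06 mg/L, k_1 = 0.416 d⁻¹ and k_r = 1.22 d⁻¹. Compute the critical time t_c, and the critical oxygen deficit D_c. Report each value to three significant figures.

At the critical point dD/dt = 0, so k_1 L₀ e^(−k_1 t) = k_r D. Substituting D(t) from the Streeter–Phelps equation and solving for t gives
t_c = ln[(k_r/k_1)(1 − D₀(k_r−k_1)/(k_1 L₀))] / (k_r−k_1).
Here k_r−k_1 = 0.8040 d⁻¹ and 1 − D₀(k_r−k_1)/(k_1 L₀) = 1 − 3.06×0.8040/(0.416×32.8) = 0.8197, so
t_c = ln(2.933 × 0.8197) / 0.8040 = 0.8771 / 0.8040 = 1.091 d.
L(t_c) = L₀ e^(−k_1 t_c) = 32.8 × 0.6352 = 20.83 mg/L, and at the critical point k_r D_c = k_1 L, so D_c = (0.416/1.22) × 20.83 = 7.104 mg/L.

t_c ≈ 1.09 d; D_c ≈ 7.10 mg/L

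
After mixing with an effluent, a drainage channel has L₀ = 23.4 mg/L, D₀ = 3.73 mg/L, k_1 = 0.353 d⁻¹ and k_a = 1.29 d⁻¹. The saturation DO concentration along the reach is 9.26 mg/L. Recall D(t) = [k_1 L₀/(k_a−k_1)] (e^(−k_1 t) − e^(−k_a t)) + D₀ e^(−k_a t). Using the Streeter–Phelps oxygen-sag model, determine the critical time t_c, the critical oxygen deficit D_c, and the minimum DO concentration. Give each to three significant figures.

t_c ≈ 0.796 d; D_c ≈ 4.83 mg/L; min DO ≈ 4.43 mg/L

At the critical point dD/dt = 0, so k_1 L₀ e^(−k_1 t) = k_a D. Substituting D(t) from the Streeter–Phelps equation and solving for t gives
t_c = ln[(k_a/k_1)(1 − D₀(k_a−k_1)/(k_1 L₀))] / (k_a−k_1).
Here k_a−k_1 = 0.9370 d⁻¹ and 1 − D₀(k_a−k_1)/(k_1 L₀) = 1 − 3.73×0.9370/(0.353×23.4) = 0.5769, so
t_c = ln(3.654 × 0.5769) / 0.9370 = 0.7458 / 0.9370 = 0.7960 d.
D_c = (k_1/k_a) L₀ e^(−k_1 t_c) = (0.353/1.29) × 23.4 × e^(−0.353×0.7960) = 0.2736 × 23.4 × 0.7550 = 4.835 mg/L.
Minimum DO = C_s − D_c = 9.26 − 4.835 = 4.425 mg/L.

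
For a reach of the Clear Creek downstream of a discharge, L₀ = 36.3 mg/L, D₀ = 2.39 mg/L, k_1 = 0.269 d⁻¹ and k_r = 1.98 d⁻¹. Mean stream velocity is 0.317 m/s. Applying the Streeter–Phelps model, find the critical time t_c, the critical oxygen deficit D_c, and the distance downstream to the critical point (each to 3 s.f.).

With k_r/k_1 = 7.361 and 1 − D₀(k_r−k_1)/(k_1 L₀) = 0.5812,
t_c = ln(7.361 × 0.5812) / (1.98 − 0.269) = ln(4.278) / 1.711 = 1.454/1.711 = 0.8495 d.
L(t_c) = L₀ e^(−k_1 t_c) = 36.3 × 0.7957 = 28.88 mg/L, and at the critical point k_r D_c = k_1 L, so D_c = (0.269/1.98) × 28.88 = 3.924 mg/L.
x_c = v t_c = 0.317 m/s × 0.8495 d × 86400 s/d = 23270 m ≈ 23.3 km.

t_c ≈ 0.850 d; D_c ≈ 3.92 mg/L; x_c ≈ 23.3 km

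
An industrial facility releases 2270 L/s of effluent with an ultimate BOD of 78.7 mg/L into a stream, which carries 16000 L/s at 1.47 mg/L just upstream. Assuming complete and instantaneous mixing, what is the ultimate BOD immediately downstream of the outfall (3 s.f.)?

Flow-weighted mixing: C = (Q_r C_r + Q_w C_w)/(Q_r + Q_w)
= (16000×1.47 + 2270×78.7)/(16000 + 2270) = 202200/18270 = 11.07 mg/L.

11.1 mg/L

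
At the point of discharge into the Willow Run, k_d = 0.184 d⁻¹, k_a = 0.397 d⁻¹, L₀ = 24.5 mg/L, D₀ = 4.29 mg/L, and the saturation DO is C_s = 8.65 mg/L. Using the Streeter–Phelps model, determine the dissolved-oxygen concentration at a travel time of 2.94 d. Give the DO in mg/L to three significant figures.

DO ≈ 1.58 mg/L

k_d L₀/(k_a−k_d) = 0.184×24.5/(0.397−0.184) = 4.508/0.2130 = 21.16 mg/L.
e^(−k_d t) = e^(−0.184×2.940) = 0.5822; e^(−k_a t) = e^(−0.397×2.940) = 0.3112.
D = 21.16 × (0.5822 − 0.3112) + 4.29 × 0.3112 = 5.734 + 1.335 = 7.070 mg/L.
DO = C_s − D = 8.65 − 7.070 = 1.580 mg/L.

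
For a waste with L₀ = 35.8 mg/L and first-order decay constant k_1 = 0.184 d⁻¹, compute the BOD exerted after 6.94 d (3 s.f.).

y_t = L₀(1 − e^(−k_1 t)) = 35.8 × (1 − e^(−0.184×6.94))
= 35.8 × (1 − 0.2789) = 35.8 × 0.7211 = 25.82 mg/L.

y ≈ 25.8 mg/L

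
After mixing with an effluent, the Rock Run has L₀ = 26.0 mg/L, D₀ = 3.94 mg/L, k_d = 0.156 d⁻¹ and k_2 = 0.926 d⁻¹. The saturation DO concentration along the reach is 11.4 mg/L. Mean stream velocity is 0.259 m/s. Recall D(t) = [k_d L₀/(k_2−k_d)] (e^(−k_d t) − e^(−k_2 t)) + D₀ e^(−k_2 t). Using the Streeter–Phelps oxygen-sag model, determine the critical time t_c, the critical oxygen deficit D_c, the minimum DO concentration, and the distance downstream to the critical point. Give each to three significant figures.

With k_2/k_d = 5.936 and 1 − D₀(k_2−k_d)/(k_d L₀) = 0.2520,
t_c = ln(5.936 × 0.2520) / (0.926 − 0.156) = ln(1.496) / 0.7700 = 0.4028/0.7700 = 0.5231 d.
D_c = (k_d/k_2) L₀ e^(−k_d t_c) = (0.156/0.926) × 26.0 × e^(−0.156×0.5231) = 0.1685 × 26.0 × 0.9216 = 4.037 mg/L.
Minimum DO = C_s − D_c = 11.4 − 4.037 = 7.363 mg/L.
x_c = v t_c = 0.259 m/s × 0.5231 d × 86400 s/d = 11710 m ≈ 11.7 km.

t_c ≈ 0.523 d; D_c ≈ 4.04 mg/L; min DO ≈ 7.36 mg/L; x_c ≈ 11.7 km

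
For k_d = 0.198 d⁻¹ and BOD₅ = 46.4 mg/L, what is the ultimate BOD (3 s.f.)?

BOD₅ = L₀(1 − e^(−5k_d)) ⇒ L₀ = BOD₅ / (1 − e^(−5×0.198))
= 46.4 / (1 − 0.3716) = 46.4 / 0.6284 = 73.84 mg/L.

L₀ ≈ 73.8 mg/L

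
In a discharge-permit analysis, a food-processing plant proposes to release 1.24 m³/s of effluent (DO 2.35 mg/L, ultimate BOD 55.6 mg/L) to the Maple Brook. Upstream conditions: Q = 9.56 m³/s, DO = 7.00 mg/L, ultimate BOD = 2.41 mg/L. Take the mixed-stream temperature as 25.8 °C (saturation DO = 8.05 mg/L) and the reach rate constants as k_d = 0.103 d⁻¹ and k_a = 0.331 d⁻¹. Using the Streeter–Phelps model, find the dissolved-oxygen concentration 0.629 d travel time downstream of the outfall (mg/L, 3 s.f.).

DO ≈ 6.28 mg/L

Mixed DO = (9.56×7.00 + 1.24×2.35)/(9.56+1.24) = 69.83/10.80 = 6.466 mg/L.
Mixed L₀ = (9.56×2.41 + 1.24×55.6)/(10.80) = 91.98/10.80 = 8.517 mg/L.
Initial deficit D₀ = C_s − DO₀ = 8.05 − 6.466 = 1.584 mg/L.
D(0.629) = [0.103×8.517/(0.331−0.103)](e^(−0.103×0.629) − e^(−0.331×0.629)) + 1.584 e^(−0.331×0.629)
= 3.848 × (0.9373 − 0.8120) + 1.584 × 0.8120 = 1.768 mg/L.
DO = 8.05 − 1.768 = 6.282 mg/L.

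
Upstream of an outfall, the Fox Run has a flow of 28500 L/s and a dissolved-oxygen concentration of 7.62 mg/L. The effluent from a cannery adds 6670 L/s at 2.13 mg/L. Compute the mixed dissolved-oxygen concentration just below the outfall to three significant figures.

Flow-weighted mixing: C = (Q_r C_r + Q_w C_w)/(Q_r + Q_w)
= (28500×7.62 + 6670×2.13)/(28500 + 6670) = 231400/35170 = 6.579 mg/L.

6.58 mg/L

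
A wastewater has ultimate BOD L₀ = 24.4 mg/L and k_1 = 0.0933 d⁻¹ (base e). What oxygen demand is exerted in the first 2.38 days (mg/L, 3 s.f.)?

y ≈ 4.86 mg/L

y_t = L₀(1 − e^(−k_1 t)) = 24.4 × (1 − e^(−0.0933×2.38))
= 24.4 × (1 − 0.8009) = 24.4 × 0.1991 = 4.859 mg/L.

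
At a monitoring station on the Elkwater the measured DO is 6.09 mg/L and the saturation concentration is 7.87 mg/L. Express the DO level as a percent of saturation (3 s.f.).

% saturation = C/C_s × 100 = 6.09/7.87 × 100 = 77.4 %.

77.4 % saturation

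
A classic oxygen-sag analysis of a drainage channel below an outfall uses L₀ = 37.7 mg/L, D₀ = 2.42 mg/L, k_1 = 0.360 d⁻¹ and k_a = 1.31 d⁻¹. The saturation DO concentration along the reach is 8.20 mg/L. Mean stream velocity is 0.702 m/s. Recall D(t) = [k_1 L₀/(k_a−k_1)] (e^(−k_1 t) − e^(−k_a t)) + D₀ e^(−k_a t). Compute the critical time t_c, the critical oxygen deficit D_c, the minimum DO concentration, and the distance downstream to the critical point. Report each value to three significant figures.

t_c = [1/(k_a−k_1)] ln[(k_a/k_1)(1 − D₀(k_a−k_1)/(k_1 L₀))]
= [1/(1.31−0.360)] ln[(1.31/0.360)(1 − 2.42×0.9500/(0.360×37.7))]
= (1/0.9500) ln[3.639 × 0.8306] = 1.053 × ln(3.022) = 1.053 × 1.106 = 1.164 d.
L(t_c) = L₀ e^(−k_1 t_c) = 37.7 × 0.6576 = 24.79 mg/L, and at the critical point k_a D_c = k_1 L, so D_c = (0.360/1.31) × 24.79 = 6.813 mg/L.
Minimum DO = C_s − D_c = 8.20 − 6.813 = 1.387 mg/L.
x_c = v t_c = 0.702 m/s × 1.164 d × 86400 s/d = 70620 m ≈ 70.6 km.

t_c ≈ 1.16 d; D_c ≈ 6.81 mg/L; min DO ≈ 1.39 mg/L; x_c ≈ 70.6 km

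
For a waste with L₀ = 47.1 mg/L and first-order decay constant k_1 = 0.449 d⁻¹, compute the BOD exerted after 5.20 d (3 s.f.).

y_t = L₀(1 − e^(−k_1 t)) = 47.1 × (1 − e^(−0.449×5.20))
= 47.1 × (1 − 0.09683) = 47.1 × 0.9032 = 42.54 mg/L.

y ≈ 42.5 mg/L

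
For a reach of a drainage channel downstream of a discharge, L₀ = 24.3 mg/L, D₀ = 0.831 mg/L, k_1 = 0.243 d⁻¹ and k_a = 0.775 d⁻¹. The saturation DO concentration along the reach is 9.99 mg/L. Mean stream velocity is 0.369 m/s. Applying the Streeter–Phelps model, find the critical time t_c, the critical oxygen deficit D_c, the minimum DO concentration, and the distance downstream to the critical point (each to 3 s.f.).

t_c ≈ 2.03 d; D_c ≈ 4.65 mg/L; min DO ≈ 5.34 mg/L; x_c ≈ 64.8 km

With k_a/k_1 = 3.189 and 1 − D₀(k_a−k_1)/(k_1 L₀) = 0.9251,
t_c = ln(3.189 × 0.9251) / (0.775 − 0.243) = ln(2.951) / 0.5320 = 1.082/0.5320 = 2.034 d.
D_c = (k_1/k_a) L₀ e^(−k_1 t_c) = (0.243/0.775) × 24.3 × e^(−0.243×2.034) = 0.3135 × 24.3 × 0.6101 = 4.648 mg/L.
Minimum DO = C_s − D_c = 9.99 − 4.648 = 5.342 mg/L.
x_c = v t_c = 0.369 m/s × 2.034 d × 86400 s/d = 64840 m ≈ 64.8 km.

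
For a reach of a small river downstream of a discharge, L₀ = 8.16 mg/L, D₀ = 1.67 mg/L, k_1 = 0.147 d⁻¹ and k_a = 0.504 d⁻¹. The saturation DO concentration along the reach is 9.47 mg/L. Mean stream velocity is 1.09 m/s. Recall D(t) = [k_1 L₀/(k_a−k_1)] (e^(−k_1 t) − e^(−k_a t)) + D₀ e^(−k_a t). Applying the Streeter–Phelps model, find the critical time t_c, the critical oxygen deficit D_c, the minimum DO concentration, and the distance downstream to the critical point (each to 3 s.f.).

t_c ≈ 1.53 d; D_c ≈ 1.90 mg/L; min DO ≈ 7.57 mg/L; x_c ≈ 144 km

t_c = [1/(k_a−k_1)] ln[(k_a/k_1)(1 − D₀(k_a−k_1)/(k_1 L₀))]
= [1/(0.504−0.147)] ln[(0.504/0.147)(1 − 1.67×0.3570/(0.147×8.16))]
= (1/0.3570) ln[3.429 × 0.5030] = 2.801 × ln(1.724) = 2.801 × 0.5449 = 1.526 d.
L(t_c) = L₀ e^(−k_1 t_c) = 8.16 × 0.7990 = 6.520 mg/L, and at the critical point k_a D_c = k_1 L, so D_c = (0.147/0.504) × 6.520 = 1.902 mg/L.
Minimum DO = C_s − D_c = 9.47 − 1.902 = 7.568 mg/L.
x_c = v t_c = 1.09 m/s × 1.526 d × 86400 s/d = 143800 m ≈ 144 km.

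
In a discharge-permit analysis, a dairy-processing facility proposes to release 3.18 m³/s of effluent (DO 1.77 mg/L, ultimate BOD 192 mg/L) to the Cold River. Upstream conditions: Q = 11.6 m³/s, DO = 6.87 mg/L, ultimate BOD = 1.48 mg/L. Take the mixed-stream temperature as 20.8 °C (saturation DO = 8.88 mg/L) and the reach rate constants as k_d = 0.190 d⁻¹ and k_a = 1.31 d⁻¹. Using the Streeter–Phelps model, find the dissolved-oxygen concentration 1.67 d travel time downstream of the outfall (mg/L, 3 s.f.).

Mixed DO = (11.6×6.87 + 3.18×1.77)/(11.6+3.18) = 85.32/14.78 = 5.773 mg/L.
Mixed L₀ = (11.6×1.48 + 3.18×192)/(14.78) = 627.7/14.78 = 42.47 mg/L.
Initial deficit D₀ = C_s − DO₀ = 8.88 − 5.773 = 3.107 mg/L.
D(1.67) = [0.190×42.47/(1.31−0.190)](e^(−0.190×1.67) − e^(−1.31×1.67)) + 3.107 e^(−1.31×1.67)
= 7.205 × (0.7281 − 0.1122) + 3.107 × 0.1122 = 4.786 mg/L.
DO = 8.88 − 4.786 = 4.094 mg/L.

DO ≈ 4.09 mg/L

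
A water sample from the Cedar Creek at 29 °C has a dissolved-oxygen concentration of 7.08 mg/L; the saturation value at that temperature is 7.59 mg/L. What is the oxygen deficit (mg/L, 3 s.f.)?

D = C_s − C = 7.59 − 7.08 = 0.510 mg/L.

D ≈ 0.510 mg/L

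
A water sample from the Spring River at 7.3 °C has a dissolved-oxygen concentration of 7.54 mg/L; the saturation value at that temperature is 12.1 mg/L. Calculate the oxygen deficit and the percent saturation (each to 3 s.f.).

D ≈ 4.56 mg/L; 62.3 % saturation

D = C_s − C = 12.1 − 7.54 = 4.56 mg/L.
% saturation = 7.54/12.1 × 100 = 62.3 %.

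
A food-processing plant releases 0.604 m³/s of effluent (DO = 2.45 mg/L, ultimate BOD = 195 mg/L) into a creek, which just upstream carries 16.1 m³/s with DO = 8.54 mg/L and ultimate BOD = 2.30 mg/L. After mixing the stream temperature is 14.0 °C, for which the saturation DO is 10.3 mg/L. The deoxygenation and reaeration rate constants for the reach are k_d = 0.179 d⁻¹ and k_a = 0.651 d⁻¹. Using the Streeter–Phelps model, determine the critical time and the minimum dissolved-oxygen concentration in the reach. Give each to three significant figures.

t_c ≈ 0.980 d; minimum DO ≈ 8.16 mg/L

Mixed DO = (16.1×8.54 + 0.604×2.45)/(16.1+0.604) = 139.0/16.70 = 8.320 mg/L.
Mixed L₀ = (16.1×2.30 + 0.604×195)/(16.70) = 154.8/16.70 = 9.268 mg/L.
Initial deficit D₀ = C_s − DO₀ = 10.3 − 8.320 = 1.980 mg/L.
t_c = (1/0.4720) ln[(0.651/0.179)(1 − 1.980×0.4720/(0.179×9.268))] = 2.119 × ln(1.588) = 0.9796 d.
D_c = (0.179/0.651) × 9.268 × e^(−0.179×0.9796) = 0.2750 × 9.268 × 0.8392 = 2.138 mg/L.
Minimum DO = 10.3 − 2.138 = 8.162 mg/L.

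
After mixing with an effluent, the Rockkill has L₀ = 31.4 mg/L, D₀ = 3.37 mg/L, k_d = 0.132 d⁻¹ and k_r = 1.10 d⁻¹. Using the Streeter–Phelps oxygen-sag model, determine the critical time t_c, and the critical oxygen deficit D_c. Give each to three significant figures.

With k_r/k_d = 8.333 and 1 − D₀(k_r−k_d)/(k_d L₀) = 0.2130,
t_c = ln(8.333 × 0.2130) / (1.10 − 0.132) = ln(1.775) / 0.9680 = 0.5736/0.9680 = 0.5925 d.
L(t_c) = L₀ e^(−k_d t_c) = 31.4 × 0.9248 = 29.04 mg/L, and at the critical point k_r D_c = k_d L, so D_c = (0.132/1.10) × 29.04 = 3.485 mg/L.

t_c ≈ 0.593 d; D_c ≈ 3.48 mg/L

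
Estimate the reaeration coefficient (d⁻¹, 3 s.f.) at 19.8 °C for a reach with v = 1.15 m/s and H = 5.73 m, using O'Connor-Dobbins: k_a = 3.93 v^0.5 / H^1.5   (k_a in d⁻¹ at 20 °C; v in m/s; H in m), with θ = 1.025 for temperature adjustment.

k_a(20) = 3.93 × 1.15^0.5 / 5.73^1.5 = 3.93 × 1.072 / 13.72 = 0.3073 d⁻¹.
k_a(19.8) = 0.3073 × 1.025^(19.8−20) = 0.3073 × 0.9951 = 0.3057 d⁻¹.

k_a ≈ 0.306 d⁻¹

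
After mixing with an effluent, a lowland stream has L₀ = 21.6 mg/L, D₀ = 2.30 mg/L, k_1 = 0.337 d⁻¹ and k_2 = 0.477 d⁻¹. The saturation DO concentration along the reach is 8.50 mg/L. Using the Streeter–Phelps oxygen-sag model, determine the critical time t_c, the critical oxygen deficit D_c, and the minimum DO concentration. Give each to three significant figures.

t_c ≈ 2.16 d; D_c ≈ 7.37 mg/L; min DO ≈ 1.13 mg/L

t_c = [1/(k_2−k_1)] ln[(k_2/k_1)(1 − D₀(k_2−k_1)/(k_1 L₀))]
= [1/(0.477−0.337)] ln[(0.477/0.337)(1 − 2.30×0.1400/(0.337×21.6))]
= (1/0.1400) ln[1.415 × 0.9558] = 7.143 × ln(1.353) = 7.143 × 0.3022 = 2.158 d.
L(t_c) = L₀ e^(−k_1 t_c) = 21.6 × 0.4832 = 10.44 mg/L, and at the critical point k_2 D_c = k_1 L, so D_c = (0.337/0.477) × 10.44 = 7.373 mg/L.
Minimum DO = C_s − D_c = 8.50 − 7.373 = 1.127 mg/L.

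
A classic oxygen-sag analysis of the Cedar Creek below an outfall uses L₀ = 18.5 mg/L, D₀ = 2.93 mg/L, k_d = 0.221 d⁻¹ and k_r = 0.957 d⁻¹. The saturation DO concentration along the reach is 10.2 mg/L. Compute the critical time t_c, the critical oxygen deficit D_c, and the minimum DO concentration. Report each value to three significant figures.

t_c ≈ 0.973 d; D_c ≈ 3.45 mg/L; min DO ≈ 6.75 mg/L

At the critical point dD/dt = 0, so k_d L₀ e^(−k_d t) = k_r D. Substituting D(t) from the Streeter–Phelps equation and solving for t gives
t_c = ln[(k_r/k_d)(1 − D₀(k_r−k_d)/(k_d L₀))] / (k_r−k_d).
Here k_r−k_d = 0.7360 d⁻¹ and 1 − D₀(k_r−k_d)/(k_d L₀) = 1 − 2.93×0.7360/(0.221×18.5) = 0.4725, so
t_c = ln(4.330 × 0.4725) / 0.7360 = 0.7160 / 0.7360 = 0.9729 d.
D_c = (k_d/k_r) L₀ e^(−k_d t_c) = (0.221/0.957) × 18.5 × e^(−0.221×0.9729) = 0.2309 × 18.5 × 0.8065 = 3.446 mg/L.
Minimum DO = C_s − D_c = 10.2 − 3.446 = 6.754 mg/L.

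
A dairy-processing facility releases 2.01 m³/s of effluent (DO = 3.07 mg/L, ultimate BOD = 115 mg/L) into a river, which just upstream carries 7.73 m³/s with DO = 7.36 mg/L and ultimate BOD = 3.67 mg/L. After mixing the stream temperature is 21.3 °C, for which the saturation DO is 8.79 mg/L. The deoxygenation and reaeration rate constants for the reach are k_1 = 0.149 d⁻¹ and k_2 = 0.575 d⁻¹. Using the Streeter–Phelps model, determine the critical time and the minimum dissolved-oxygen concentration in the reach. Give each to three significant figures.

t_c ≈ 2.50 d; minimum DO ≈ 4.03 mg/L

Mixed DO = (7.73×7.36 + 2.01×3.07)/(7.73+2.01) = 63.06/9.740 = 6.475 mg/L.
Mixed L₀ = (7.73×3.67 + 2.01×115)/(9.740) = 259.5/9.740 = 26.64 mg/L.
Initial deficit D₀ = C_s − DO₀ = 8.79 − 6.475 = 2.315 mg/L.
t_c = (1/0.4260) ln[(0.575/0.149)(1 − 2.315×0.4260/(0.149×26.64))] = 2.347 × ln(2.900) = 2.500 d.
D_c = (0.149/0.575) × 26.64 × e^(−0.149×2.500) = 0.2591 × 26.64 × 0.6891 = 4.758 mg/L.
Minimum DO = 8.79 − 4.758 = 4.032 mg/L.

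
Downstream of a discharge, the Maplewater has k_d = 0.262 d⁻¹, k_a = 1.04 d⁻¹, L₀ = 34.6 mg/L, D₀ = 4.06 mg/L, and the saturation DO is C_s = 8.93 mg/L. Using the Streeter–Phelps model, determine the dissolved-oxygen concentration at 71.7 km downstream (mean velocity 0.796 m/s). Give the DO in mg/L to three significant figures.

DO ≈ 2.63 mg/L

Travel time t = x/v = 71.7 km / (0.796 m/s) = 71700 m / 0.796 m/s = 90080 s = 1.043 d.
k_d L₀/(k_a−k_d) = 0.262×34.6/(1.04−0.262) = 9.065/0.7780 = 11.65 mg/L.
e^(−k_d t) = e^(−0.262×1.043) = 0.7610; e^(−k_a t) = e^(−1.04×1.043) = 0.3382.
D = 11.65 × (0.7610 − 0.3382) + 4.06 × 0.3382 = 4.927 + 1.373 = 6.300 mg/L.
DO = C_s − D = 8.93 − 6.300 = 2.630 mg/L.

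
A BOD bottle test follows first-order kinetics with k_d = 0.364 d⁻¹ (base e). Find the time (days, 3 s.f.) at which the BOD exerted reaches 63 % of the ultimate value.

t ≈ 2.73 d

y/L₀ = 1 − e^(−k_d t) = 0.63 ⇒ e^(−k_d t) = 0.370
t = −ln(0.370) / 0.364 = 0.9943 / 0.364 = 2.731 d.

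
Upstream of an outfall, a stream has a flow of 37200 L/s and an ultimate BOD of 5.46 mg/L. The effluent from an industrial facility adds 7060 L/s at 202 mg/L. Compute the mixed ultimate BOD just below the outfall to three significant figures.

36.8 mg/L

Flow-weighted mixing: C = (Q_r C_r + Q_w C_w)/(Q_r + Q_w)
= (37200×5.46 + 7060×202)/(37200 + 7060) = 1.629×10^6/44260 = 36.81 mg/L.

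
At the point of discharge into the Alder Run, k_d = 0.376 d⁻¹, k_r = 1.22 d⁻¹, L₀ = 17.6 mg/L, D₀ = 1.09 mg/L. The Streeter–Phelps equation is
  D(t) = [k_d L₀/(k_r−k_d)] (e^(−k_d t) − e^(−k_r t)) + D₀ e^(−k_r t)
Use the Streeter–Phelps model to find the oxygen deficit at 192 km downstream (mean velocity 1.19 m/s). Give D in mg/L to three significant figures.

Travel time t = x/v = 192 km / (1.19 m/s) = 192000 m / 1.19 m/s = 161300 s = 1.867 d.
k_d L₀/(k_r−k_d) = 0.376×17.6/(1.22−0.376) = 6.618/0.8440 = 7.841 mg/L.
e^(−k_d t) = e^(−0.376×1.867) = 0.4955; e^(−k_r t) = e^(−1.22×1.867) = 0.1025.
D = 7.841 × (0.4955 − 0.1025) + 1.09 × 0.1025 = 3.082 + 0.1117 = 3.194 mg/L.

D ≈ 3.19 mg/L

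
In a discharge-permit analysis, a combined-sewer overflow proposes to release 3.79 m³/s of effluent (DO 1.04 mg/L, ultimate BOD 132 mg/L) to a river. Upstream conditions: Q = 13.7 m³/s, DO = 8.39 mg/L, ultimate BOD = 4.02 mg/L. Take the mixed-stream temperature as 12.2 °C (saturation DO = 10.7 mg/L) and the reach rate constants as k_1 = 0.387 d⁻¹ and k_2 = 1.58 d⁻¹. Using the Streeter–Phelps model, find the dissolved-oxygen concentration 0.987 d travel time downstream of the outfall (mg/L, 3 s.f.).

DO ≈ 5.01 mg/L

Mixed DO = (13.7×8.39 + 3.79×1.04)/(13.7+3.79) = 118.9/17.49 = 6.797 mg/L.
Mixed L₀ = (13.7×4.02 + 3.79×132)/(17.49) = 555.4/17.49 = 31.75 mg/L.
Initial deficit D₀ = C_s − DO₀ = 10.7 − 6.797 = 3.903 mg/L.
D(0.987) = [0.387×31.75/(1.58−0.387)](e^(−0.387×0.987) − e^(−1.58×0.987)) + 3.903 e^(−1.58×0.987)
= 10.30 × (0.6825 − 0.2102) + 3.903 × 0.2102 = 5.685 mg/L.
DO = 10.7 − 5.685 = 5.015 mg/L.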